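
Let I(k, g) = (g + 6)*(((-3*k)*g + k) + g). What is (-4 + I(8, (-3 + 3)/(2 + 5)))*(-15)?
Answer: -660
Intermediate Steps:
I(k, g) = (6 + g)*(g + k - 3*g*k) (I(k, g) = (6 + g)*((-3*g*k + k) + g) = (6 + g)*((k - 3*g*k) + g) = (6 + g)*(g + k - 3*g*k))
(-4 + I(8, (-3 + 3)/(2 + 5)))*(-15) = (-4 + (((-3 + 3)/(2 + 5))² + 6*((-3 + 3)/(2 + 5)) + 6*8 - 17*(-3 + 3)/(2 + 5)*8 - 3*8*((-3 + 3)/(2 + 5))²))*(-15) = (-4 + ((0/7)² + 6*(0/7) + 48 - 17*0/7*8 - 3*8*(0/7)²))*(-15) = (-4 + ((0*(⅐))² + 6*(0*(⅐)) + 48 - 17*0*(⅐)*8 - 3*8*(0*(⅐))²))*(-15) = (-4 + (0² + 6*0 + 48 - 17*0*8 - 3*8*0²))*(-15) = (-4 + (0 + 0 + 48 + 0 - 3*8*0))*(-15) = (-4 + (0 + 0 + 48 + 0 + 0))*(-15) = (-4 + 48)*(-15) = 44*(-15) = -660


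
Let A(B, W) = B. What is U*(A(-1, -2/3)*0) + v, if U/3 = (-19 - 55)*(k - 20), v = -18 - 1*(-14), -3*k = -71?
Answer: -4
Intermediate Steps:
k = 71/3 (k = -⅓*(-71) = 71/3 ≈ 23.667)
v = -4 (v = -18 + 14 = -4)
U = -814 (U = 3*((-19 - 55)*(71/3 - 20)) = 3*(-74*11/3) = 3*(-814/3) = -814)
U*(A(-1, -2/3)*0) + v = -(-814)*0 - 4 = -814*0 - 4 = 0 - 4 = -4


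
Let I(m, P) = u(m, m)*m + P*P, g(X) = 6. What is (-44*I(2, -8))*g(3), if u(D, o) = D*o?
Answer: -19008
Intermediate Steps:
I(m, P) = P² + m³ (I(m, P) = (m*m)*m + P*P = m²*m + P² = m³ + P² = P² + m³)
(-44*I(2, -8))*g(3) = -44*((-8)² + 2³)*6 = -44*(64 + 8)*6 = -44*72*6 = -3168*6 = -19008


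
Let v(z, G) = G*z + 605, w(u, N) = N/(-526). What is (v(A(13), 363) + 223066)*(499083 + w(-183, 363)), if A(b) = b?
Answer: 29978162502525/263 ≈ 1.1399e+11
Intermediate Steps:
w(u, N) = -N/526 (w(u, N) = N*(-1/526) = -N/526)
v(z, G) = 605 + G*z
(v(A(13), 363) + 223066)*(499083 + w(-183, 363)) = ((605 + 363*13) + 223066)*(499083 - 1/526*363) = ((605 + 4719) + 223066)*(499083 - 363/526) = (5324 + 223066)*(262517295/526) = 228390*(262517295/526) = 29978162502525/263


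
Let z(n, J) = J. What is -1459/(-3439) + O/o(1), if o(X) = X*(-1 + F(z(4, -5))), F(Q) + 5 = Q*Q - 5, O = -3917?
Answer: -13450137/48146 ≈ -279.36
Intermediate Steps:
F(Q) = -10 + Q² (F(Q) = -5 + (Q*Q - 5) = -5 + (Q² - 5) = -5 + (-5 + Q²) = -10 + Q²)
o(X) = 14*X (o(X) = X*(-1 + (-10 + (-5)²)) = X*(-1 + (-10 + 25)) = X*(-1 + 15) = X*14 = 14*X)
-1459/(-3439) + O/o(1) = -1459/(-3439) - 3917/(14*1) = -1459*(-1/3439) - 3917/14 = 1459/3439 - 3917*1/14 = 1459/3439 - 3917/14 = -13450137/48146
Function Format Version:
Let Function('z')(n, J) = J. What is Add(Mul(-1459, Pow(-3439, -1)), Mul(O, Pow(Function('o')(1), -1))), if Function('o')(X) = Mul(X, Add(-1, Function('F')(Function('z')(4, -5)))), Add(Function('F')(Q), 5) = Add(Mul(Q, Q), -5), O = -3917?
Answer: Rational(-13450137, 48146) ≈ -279.36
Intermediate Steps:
Function('F')(Q) = Add(-10, Pow(Q, 2)) (Function('F')(Q) = Add(-5, Add(Mul(Q, Q), -5)) = Add(-5, Add(Pow(Q, 2), -5)) = Add(-5, Add(-5, Pow(Q, 2))) = Add(-10, Pow(Q, 2)))
Function('o')(X) = Mul(14, X) (Function('o')(X) = Mul(X, Add(-1, Add(-10, Pow(-5, 2)))) = Mul(X, Add(-1, Add(-10, 25))) = Mul(X, Add(-1, 15)) = Mul(X, 14) = Mul(14, X))
Add(Mul(-1459, Pow(-3439, -1)), Mul(O, Pow(Function('o')(1), -1))) = Add(Mul(-1459, Pow(-3439, -1)), Mul(-3917, Pow(Mul(14, 1), -1))) = Add(Mul(-1459, Rational(-1, 3439)), Mul(-3917, Pow(14, -1))) = Add(Rational(1459, 3439), Mul(-3917, Rational(1, 14))) = Add(Rational(1459, 3439), Rational(-3917, 14)) = Rational(-13450137, 48146)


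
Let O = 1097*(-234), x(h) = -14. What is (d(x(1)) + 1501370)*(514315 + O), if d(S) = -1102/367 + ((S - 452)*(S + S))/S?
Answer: 141859285508348/367 ≈ 3.8654e+11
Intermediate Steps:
O = -256698
d(S) = -332870/367 + 2*S (d(S) = -1102*1/367 + ((-452 + S)*(2*S))/S = -1102/367 + (2*S*(-452 + S))/S = -1102/367 + (-904 + 2*S) = -332870/367 + 2*S)
(d(x(1)) + 1501370)*(514315 + O) = ((-332870/367 + 2*(-14)) + 1501370)*(514315 - 256698) = ((-332870/367 - 28) + 1501370)*257617 = (-343146/367 + 1501370)*257617 = (550659644/367)*257617 = 141859285508348/367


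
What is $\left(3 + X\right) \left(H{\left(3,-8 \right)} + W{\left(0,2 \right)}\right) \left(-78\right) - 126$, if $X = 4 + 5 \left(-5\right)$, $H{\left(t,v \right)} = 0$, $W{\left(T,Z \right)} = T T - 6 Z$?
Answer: $-16974$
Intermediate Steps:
$W{\left(T,Z \right)} = T^{2} - 6 Z$
$X = -21$ ($X = 4 - 25 = -21$)
$\left(3 + X\right) \left(H{\left(3,-8 \right)} + W{\left(0,2 \right)}\right) \left(-78\right) - 126 = \left(3 - 21\right) \left(0 + \left(0^{2} - 12\right)\right) \left(-78\right) - 126 = - 18 \left(0 + \left(0 - 12\right)\right) \left(-78\right) - 126 = - 18 \left(0 - 12\right) \left(-78\right) - 126 = \left(-18\right) \left(-12\right) \left(-78\right) - 126 = 216 \left(-78\right) - 126 = -16848 - 126 = -16974$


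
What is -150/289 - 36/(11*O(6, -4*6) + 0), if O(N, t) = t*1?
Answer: -2433/6358 ≈ -0.38267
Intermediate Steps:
O(N, t) = t
-150/289 - 36/(11*O(6, -4*6) + 0) = -150/289 - 36/(11*(-4*6) + 0) = -150*1/289 - 36/(11*(-24) + 0) = -150/289 - 36/(-264 + 0) = -150/289 - 36/(-264) = -150/289 - 36*(-1/264) = -150/289 + 3/22 = -2433/6358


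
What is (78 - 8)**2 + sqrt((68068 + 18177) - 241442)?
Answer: 4900 + I*sqrt(155197) ≈ 4900.0 + 393.95*I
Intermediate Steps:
(78 - 8)**2 + sqrt((68068 + 18177) - 241442) = 70**2 + sqrt(86245 - 241442) = 4900 + sqrt(-155197) = 4900 + I*sqrt(155197)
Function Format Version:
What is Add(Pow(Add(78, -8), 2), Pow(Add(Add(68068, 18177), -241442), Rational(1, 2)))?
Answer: Add(4900, Mul(I, Pow(155197, Rational(1, 2)))) ≈ Add(4900.0, Mul(393.95, I))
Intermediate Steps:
Add(Pow(Add(78, -8), 2), Pow(Add(Add(68068, 18177), -241442), Rational(1, 2))) = Add(Pow(70, 2), Pow(Add(86245, -241442), Rational(1, 2))) = Add(4900, Pow(-155197, Rational(1, 2))) = Add(4900, Mul(I, Pow(155197, Rational(1, 2))))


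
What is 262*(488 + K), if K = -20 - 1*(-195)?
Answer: 173706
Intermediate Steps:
K = 175 (K = -20 + 195 = 175)
262*(488 + K) = 262*(488 + 175) = 262*663 = 173706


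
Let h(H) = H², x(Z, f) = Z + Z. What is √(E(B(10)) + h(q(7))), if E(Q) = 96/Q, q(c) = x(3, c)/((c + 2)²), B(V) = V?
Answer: 2*√43765/135 ≈ 3.0993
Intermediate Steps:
x(Z, f) = 2*Z
q(c) = 6/(2 + c)² (q(c) = (2*3)/((c + 2)²) = 6/((2 + c)²) = 6/(2 + c)²)
√(E(B(10)) + h(q(7))) = √(96/10 + (6/(2 + 7)²)²) = √(96*(⅒) + (6/9²)²) = √(48/5 + (6*(1/81))²) = √(48/5 + (2/27)²) = √(48/5 + 4/729) = √(35012/3645) = 2*√43765/135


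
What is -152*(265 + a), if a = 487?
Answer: -114304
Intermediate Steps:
-152*(265 + a) = -152*(265 + 487) = -152*752 = -114304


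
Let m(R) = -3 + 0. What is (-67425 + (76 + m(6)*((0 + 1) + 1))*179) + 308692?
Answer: 253797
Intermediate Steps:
m(R) = -3
(-67425 + (76 + m(6)*((0 + 1) + 1))*179) + 308692 = (-67425 + (76 - 3*((0 + 1) + 1))*179) + 308692 = (-67425 + (76 - 3*(1 + 1))*179) + 308692 = (-67425 + (76 - 3*2)*179) + 308692 = (-67425 + (76 - 6)*179) + 308692 = (-67425 + 70*179) + 308692 = (-67425 + 12530) + 308692 = -54895 + 308692 = 253797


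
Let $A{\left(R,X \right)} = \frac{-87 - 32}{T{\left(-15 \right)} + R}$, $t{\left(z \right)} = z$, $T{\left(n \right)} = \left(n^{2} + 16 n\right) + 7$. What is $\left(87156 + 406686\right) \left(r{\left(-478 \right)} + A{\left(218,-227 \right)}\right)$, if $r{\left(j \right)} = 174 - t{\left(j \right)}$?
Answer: $\frac{1608525701}{5} \approx 3.217 \cdot 10^{8}$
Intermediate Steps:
$T{\left(n \right)} = 7 + n^{2} + 16 n$
$r{\left(j \right)} = 174 - j$
$A{\left(R,X \right)} = - \frac{119}{-8 + R}$ ($A{\left(R,X \right)} = \frac{-87 - 32}{\left(7 + \left(-15\right)^{2} + 16 \left(-15\right)\right) + R} = - \frac{119}{\left(7 + 225 - 240\right) + R} = - \frac{119}{-8 + R}$)
$\left(87156 + 406686\right) \left(r{\left(-478 \right)} + A{\left(218,-227 \right)}\right) = \left(87156 + 406686\right) \left(\left(174 - -478\right) - \frac{119}{-8 + 218}\right) = 493842 \left(\left(174 + 478\right) - \frac{119}{210}\right) = 493842 \left(652 - \frac{17}{30}\right) = 493842 \cdot \frac{19543}{30} = \frac{1608525701}{5}$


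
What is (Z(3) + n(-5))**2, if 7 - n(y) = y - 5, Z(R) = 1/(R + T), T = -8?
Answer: 7056/25 ≈ 282.24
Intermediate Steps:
Z(R) = 1/(-8 + R) (Z(R) = 1/(R - 8) = 1/(-8 + R))
n(y) = 12 - y (n(y) = 7 - (y - 5) = 7 - (-5 + y) = 7 + (5 - y) = 12 - y)
(Z(3) + n(-5))**2 = (1/(-8 + 3) + (12 - 1*(-5)))**2 = (1/(-5) + (12 + 5))**2 = (-1/5 + 17)**2 = (84/5)**2 = 7056/25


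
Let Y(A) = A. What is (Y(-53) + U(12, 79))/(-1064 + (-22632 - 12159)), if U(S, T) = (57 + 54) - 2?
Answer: -56/35855 ≈ -0.0015618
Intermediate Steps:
U(S, T) = 109 (U(S, T) = 111 - 2 = 109)
(Y(-53) + U(12, 79))/(-1064 + (-22632 - 12159)) = (-53 + 109)/(-1064 + (-22632 - 12159)) = 56/(-1064 - 34791) = 56/(-35855) = 56*(-1/35855) = -56/35855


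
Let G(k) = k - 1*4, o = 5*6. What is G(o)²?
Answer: 676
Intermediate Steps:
o = 30
G(k) = -4 + k (G(k) = k - 4 = -4 + k)
G(o)² = (-4 + 30)² = 26² = 676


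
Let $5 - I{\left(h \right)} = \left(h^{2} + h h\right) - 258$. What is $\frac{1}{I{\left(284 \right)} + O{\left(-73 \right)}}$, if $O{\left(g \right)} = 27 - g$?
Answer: $- \frac{1}{160949} \approx -6.2132 \cdot 10^{-6}$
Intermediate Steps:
$I{\left(h \right)} = 263 - 2 h^{2}$ ($I{\left(h \right)} = 5 - \left(\left(h^{2} + h h\right) - 258\right) = 5 - \left(\left(h^{2} + h^{2}\right) - 258\right) = 5 - \left(2 h^{2} - 258\right) = 5 - \left(-258 + 2 h^{2}\right) = 263 - 2 h^{2}$)
$\frac{1}{I{\left(284 \right)} + O{\left(-73 \right)}} = \frac{1}{\left(263 - 2 \cdot 284^{2}\right) + \left(27 - -73\right)} = \frac{1}{\left(263 - 161312\right) + \left(27 + 73\right)} = \frac{1}{\left(263 - 161312\right) + 100} = \frac{1}{-161049 + 100} = \frac{1}{-160949} = - \frac{1}{160949}$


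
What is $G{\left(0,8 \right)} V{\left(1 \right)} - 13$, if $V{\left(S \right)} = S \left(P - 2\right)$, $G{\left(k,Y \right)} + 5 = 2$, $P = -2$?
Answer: $-1$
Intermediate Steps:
$G{\left(k,Y \right)} = -3$ ($G{\left(k,Y \right)} = -5 + 2 = -3$)
$V{\left(S \right)} = - 4 S$ ($V{\left(S \right)} = S \left(-2 - 2\right) = S \left(-4\right) = - 4 S$)
$G{\left(0,8 \right)} V{\left(1 \right)} - 13 = - 3 \left(\left(-4\right) 1\right) - 13 = \left(-3\right) \left(-4\right) - 13 = 12 - 13 = -1$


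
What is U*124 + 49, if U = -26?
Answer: -3175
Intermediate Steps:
U*124 + 49 = -26*124 + 49 = -3224 + 49 = -3175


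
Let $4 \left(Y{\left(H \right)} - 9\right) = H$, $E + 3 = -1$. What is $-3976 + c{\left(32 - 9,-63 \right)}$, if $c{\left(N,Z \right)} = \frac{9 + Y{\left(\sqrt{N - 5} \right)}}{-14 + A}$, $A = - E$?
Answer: $- \frac{19889}{5} - \frac{3 \sqrt{2}}{40} \approx -3977.9$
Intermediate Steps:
$E = -4$ ($E = -3 - 1 = -4$)
$A = 4$ ($A = \left(-1\right) \left(-4\right) = 4$)
$Y{\left(H \right)} = 9 + \frac{H}{4}$
$c{\left(N,Z \right)} = - \frac{9}{5} - \frac{\sqrt{-5 + N}}{40}$ ($c{\left(N,Z \right)} = \frac{9 + \left(9 + \frac{\sqrt{N - 5}}{4}\right)}{-14 + 4} = \frac{9 + \left(9 + \frac{\sqrt{-5 + N}}{4}\right)}{-10} = \left(18 + \frac{\sqrt{-5 + N}}{4}\right) \left(- \frac{1}{10}\right) = - \frac{9}{5} - \frac{\sqrt{-5 + N}}{40}$)
$-3976 + c{\left(32 - 9,-63 \right)} = -3976 - \left(\frac{9}{5} + \frac{\sqrt{-5 + \left(32 - 9\right)}}{40}\right) = -3976 - \left(\frac{9}{5} + \frac{\sqrt{-5 + 23}}{40}\right) = -3976 - \left(\frac{9}{5} + \frac{\sqrt{18}}{40}\right) = -3976 - \left(\frac{9}{5} + \frac{3 \sqrt{2}}{40}\right) = - \frac{19889}{5} - \frac{3 \sqrt{2}}{40}$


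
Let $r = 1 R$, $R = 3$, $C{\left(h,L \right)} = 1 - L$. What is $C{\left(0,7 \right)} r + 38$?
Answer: $20$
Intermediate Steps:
$r = 3$ ($r = 1 \cdot 3 = 3$)
$C{\left(0,7 \right)} r + 38 = \left(1 - 7\right) 3 + 38 = \left(-6\right) 3 + 38 = -18 + 38 = 20$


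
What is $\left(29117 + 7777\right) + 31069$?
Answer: $67963$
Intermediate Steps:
$\left(29117 + 7777\right) + 31069 = 36894 + 31069 = 67963$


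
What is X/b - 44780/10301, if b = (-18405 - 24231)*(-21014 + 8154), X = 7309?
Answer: -24552752138791/5648027586960 ≈ -4.3471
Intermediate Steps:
b = 548298960 (b = -42636*(-12860) = 548298960)
X/b - 44780/10301 = 7309/548298960 - 44780/10301 = -24552752138791/5648027586960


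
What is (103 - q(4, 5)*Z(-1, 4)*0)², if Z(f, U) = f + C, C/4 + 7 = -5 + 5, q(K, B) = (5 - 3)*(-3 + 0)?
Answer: 10609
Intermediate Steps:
q(K, B) = -6 (q(K, B) = 2*(-3) = -6)
C = -28 (C = -28 + 4*(-5 + 5) = -28 + 4*0 = -28 + 0 = -28)
Z(f, U) = -28 + f (Z(f, U) = f - 28 = -28 + f)
(103 - q(4, 5)*Z(-1, 4)*0)² = (103 - (-6*(-28 - 1))*0)² = (103 - (-6*(-29))*0)² = (103 - 174*0)² = (103 - 1*0)² = (103 + 0)² = 103² = 10609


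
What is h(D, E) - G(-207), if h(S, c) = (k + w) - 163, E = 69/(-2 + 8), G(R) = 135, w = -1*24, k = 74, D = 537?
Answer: -248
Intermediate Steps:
w = -24
E = 23/2 (E = 69/6 = 69*(⅙) = 23/2 ≈ 11.500)
h(S, c) = -113 (h(S, c) = (74 - 24) - 163 = 50 - 163 = -113)
h(D, E) - G(-207) = -113 - 1*135 = -113 - 135 = -248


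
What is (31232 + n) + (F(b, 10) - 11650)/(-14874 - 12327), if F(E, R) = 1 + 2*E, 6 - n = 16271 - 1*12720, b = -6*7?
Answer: 251041940/9067 ≈ 27687.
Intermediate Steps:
b = -42
n = -3545 (n = 6 - (16271 - 1*12720) = 6 - (16271 - 12720) = 6 - 1*3551 = 6 - 3551 = -3545)
(31232 + n) + (F(b, 10) - 11650)/(-14874 - 12327) = (31232 - 3545) + ((1 + 2*(-42)) - 11650)/(-14874 - 12327) = 27687 + ((1 - 84) - 11650)/(-27201) = 27687 + (-83 - 11650)*(-1/27201) = 27687 - 11733*(-1/27201) = 27687 + 3911/9067 = 251041940/9067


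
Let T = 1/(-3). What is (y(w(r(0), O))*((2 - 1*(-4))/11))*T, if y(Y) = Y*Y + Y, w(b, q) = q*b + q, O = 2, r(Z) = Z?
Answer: -12/11 ≈ -1.0909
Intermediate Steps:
T = -⅓ ≈ -0.33333
w(b, q) = q + b*q (w(b, q) = b*q + q = q + b*q)
y(Y) = Y + Y² (y(Y) = Y² + Y = Y + Y²)
(y(w(r(0), O))*((2 - 1*(-4))/11))*T = (((2*(1 + 0))*(1 + 2*(1 + 0)))*((2 - 1*(-4))/11))*(-⅓) = (((2*1)*(1 + 2*1))*((2 + 4)*(1/11)))*(-⅓) = ((2*(1 + 2))*(6*(1/11)))*(-⅓) = ((2*3)*(6/11))*(-⅓) = (6*(6/11))*(-⅓) = (36/11)*(-⅓) = -12/11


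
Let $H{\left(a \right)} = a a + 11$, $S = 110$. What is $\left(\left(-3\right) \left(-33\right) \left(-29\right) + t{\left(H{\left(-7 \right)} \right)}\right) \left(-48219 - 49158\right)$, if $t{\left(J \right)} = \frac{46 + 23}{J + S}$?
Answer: $\frac{47520073377}{170} \approx 2.7953 \cdot 10^{8}$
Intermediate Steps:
$H{\left(a \right)} = 11 + a^{2}$ ($H{\left(a \right)} = a^{2} + 11 = 11 + a^{2}$)
$t{\left(J \right)} = \frac{69}{110 + J}$ ($t{\left(J \right)} = \frac{46 + 23}{J + 110} = \frac{69}{110 + J}$)
$\left(\left(-3\right) \left(-33\right) \left(-29\right) + t{\left(H{\left(-7 \right)} \right)}\right) \left(-48219 - 49158\right) = \left(\left(-3\right) \left(-33\right) \left(-29\right) + \frac{69}{110 + \left(11 + \left(-7\right)^{2}\right)}\right) \left(-48219 - 49158\right) = \left(99 \left(-29\right) + \frac{69}{110 + \left(11 + 49\right)}\right) \left(-97377\right) = \left(-2871 + \frac{69}{110 + 60}\right) \left(-97377\right) = \left(-2871 + \frac{69}{170}\right) \left(-97377\right) = \left(- \frac{488001}{170}\right) \left(-97377\right) = \frac{47520073377}{170}$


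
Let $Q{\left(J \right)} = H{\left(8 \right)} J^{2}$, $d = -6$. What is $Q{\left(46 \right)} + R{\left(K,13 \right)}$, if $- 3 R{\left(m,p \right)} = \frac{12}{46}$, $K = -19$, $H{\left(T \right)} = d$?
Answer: $- \frac{292010}{23} \approx -12696.0$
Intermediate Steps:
$H{\left(T \right)} = -6$
$R{\left(m,p \right)} = - \frac{2}{23}$ ($R{\left(m,p \right)} = - \frac{12 \cdot \frac{1}{46}}{3} = \left(- \frac{1}{3}\right) \frac{6}{23} = - \frac{2}{23}$)
$Q{\left(J \right)} = - 6 J^{2}$
$Q{\left(46 \right)} + R{\left(K,13 \right)} = - 6 \cdot 46^{2} - \frac{2}{23} = \left(-6\right) 2116 - \frac{2}{23} = -12696 - \frac{2}{23} = - \frac{292010}{23}$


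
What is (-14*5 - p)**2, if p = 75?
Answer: 21025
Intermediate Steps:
(-14*5 - p)**2 = (-14*5 - 1*75)**2 = (-70 - 75)**2 = (-145)**2 = 21025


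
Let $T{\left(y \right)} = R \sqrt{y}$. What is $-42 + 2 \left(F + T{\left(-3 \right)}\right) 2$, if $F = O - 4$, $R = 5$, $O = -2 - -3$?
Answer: $-54 + 20 i \sqrt{3} \approx -54.0 + 34.641 i$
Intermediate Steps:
$O = 1$ ($O = -2 + 3 = 1$)
$F = -3$ ($F = 1 - 4 = -3$)
$T{\left(y \right)} = 5 \sqrt{y}$
$-42 + 2 \left(F + T{\left(-3 \right)}\right) 2 = -42 + 2 \left(-3 + 5 \sqrt{-3}\right) 2 = -42 + 2 \left(-3 + 5 i \sqrt{3}\right) 2 = -42 + 2 \left(-6 + 10 i \sqrt{3}\right) = -42 - \left(12 - 20 i \sqrt{3}\right) = -54 + 20 i \sqrt{3}$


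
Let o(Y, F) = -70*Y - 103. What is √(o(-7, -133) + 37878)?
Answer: √38265 ≈ 195.61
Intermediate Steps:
o(Y, F) = -103 - 70*Y
√(o(-7, -133) + 37878) = √((-103 - 70*(-7)) + 37878) = √((-103 + 490) + 37878) = √(387 + 37878) = √38265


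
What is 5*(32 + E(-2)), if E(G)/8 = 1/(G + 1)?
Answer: 120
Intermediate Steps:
E(G) = 8/(1 + G) (E(G) = 8/(G + 1) = 8/(1 + G))
5*(32 + E(-2)) = 5*(32 + 8/(1 - 2)) = 5*(32 + 8/(-1)) = 5*(32 + 8*(-1)) = 5*(32 - 8) = 5*24 = 120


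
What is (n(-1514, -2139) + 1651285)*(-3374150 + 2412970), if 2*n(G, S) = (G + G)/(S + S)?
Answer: -3394983274378960/2139 ≈ -1.5872e+12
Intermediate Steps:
n(G, S) = G/(2*S) (n(G, S) = ((G + G)/(S + S))/2 = ((2*G)/((2*S)))/2 = ((2*G)*(1/(2*S)))/2 = (G/S)/2 = G/(2*S))
(n(-1514, -2139) + 1651285)*(-3374150 + 2412970) = ((½)*(-1514)/(-2139) + 1651285)*(-3374150 + 2412970) = ((½)*(-1514)*(-1/2139) + 1651285)*(-961180) = (757/2139 + 1651285)*(-961180) = (3532099372/2139)*(-961180) = -3394983274378960/2139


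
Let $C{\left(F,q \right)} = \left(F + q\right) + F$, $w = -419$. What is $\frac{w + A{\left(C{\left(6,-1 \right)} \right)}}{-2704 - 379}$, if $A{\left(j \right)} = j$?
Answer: $\frac{408}{3083} \approx 0.13234$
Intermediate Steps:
$C{\left(F,q \right)} = q + 2 F$
$\frac{w + A{\left(C{\left(6,-1 \right)} \right)}}{-2704 - 379} = \frac{-419 + \left(-1 + 2 \cdot 6\right)}{-2704 - 379} = \frac{-419 + \left(-1 + 12\right)}{-3083} = \left(-419 + 11\right) \left(- \frac{1}{3083}\right) = \left(-408\right) \left(- \frac{1}{3083}\right) = \frac{408}{3083}$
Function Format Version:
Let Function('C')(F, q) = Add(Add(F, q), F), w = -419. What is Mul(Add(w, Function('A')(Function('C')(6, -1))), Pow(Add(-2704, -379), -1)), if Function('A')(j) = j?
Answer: Rational(408, 3083) ≈ 0.13234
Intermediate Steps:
Function('C')(F, q) = Add(q, Mul(2, F))
Mul(Add(w, Function('A')(Function('C')(6, -1))), Pow(Add(-2704, -379), -1)) = Mul(Add(-419, Add(-1, Mul(2, 6))), Pow(Add(-2704, -379), -1)) = Mul(Add(-419, Add(-1, 12)), Pow(-3083, -1)) = Mul(Add(-419, 11), Rational(-1, 3083)) = Mul(-408, Rational(-1, 3083)) = Rational(408, 3083)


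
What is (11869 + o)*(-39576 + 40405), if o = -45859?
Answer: -28177710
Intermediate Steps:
(11869 + o)*(-39576 + 40405) = (11869 - 45859)*(-39576 + 40405) = -33990*829 = -28177710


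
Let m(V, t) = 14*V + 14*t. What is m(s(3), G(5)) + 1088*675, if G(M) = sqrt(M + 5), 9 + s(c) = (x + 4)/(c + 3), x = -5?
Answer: 2202815/3 + 14*sqrt(10) ≈ 7.3432e+5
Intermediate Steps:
s(c) = -9 - 1/(3 + c) (s(c) = -9 + (-5 + 4)/(c + 3) = -9 - 1/(3 + c))
G(M) = sqrt(5 + M)
m(s(3), G(5)) + 1088*675 = (14*((-28 - 9*3)/(3 + 3)) + 14*sqrt(5 + 5)) + 1088*675 = (14*((-28 - 27)/6) + 14*sqrt(10)) + 734400 = (14*((1/6)*(-55)) + 14*sqrt(10)) + 734400 = (14*(-55/6) + 14*sqrt(10)) + 734400 = (-385/3 + 14*sqrt(10)) + 734400 = 2202815/3 + 14*sqrt(10)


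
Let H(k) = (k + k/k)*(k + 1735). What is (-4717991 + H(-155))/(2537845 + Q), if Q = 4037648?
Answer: -4961311/6575493 ≈ -0.75452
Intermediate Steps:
H(k) = (1 + k)*(1735 + k) (H(k) = (k + 1)*(1735 + k) = (1 + k)*(1735 + k))
(-4717991 + H(-155))/(2537845 + Q) = (-4717991 + (1735 + (-155)**2 + 1736*(-155)))/(2537845 + 4037648) = (-4717991 + (1735 + 24025 - 269080))/6575493 = (-4717991 - 243320)*(1/6575493) = -4961311*1/6575493 = -4961311/6575493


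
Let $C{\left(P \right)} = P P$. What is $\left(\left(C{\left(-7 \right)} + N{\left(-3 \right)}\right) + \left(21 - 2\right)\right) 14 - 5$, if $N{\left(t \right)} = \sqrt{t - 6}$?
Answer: $947 + 42 i \approx 947.0 + 42.0 i$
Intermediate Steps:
$C{\left(P \right)} = P^{2}$
$N{\left(t \right)} = \sqrt{-6 + t}$
$\left(\left(C{\left(-7 \right)} + N{\left(-3 \right)}\right) + \left(21 - 2\right)\right) 14 - 5 = \left(\left(\left(-7\right)^{2} + \sqrt{-6 - 3}\right) + \left(21 - 2\right)\right) 14 - 5 = \left(\left(49 + \sqrt{-9}\right) + \left(21 - 2\right)\right) 14 - 5 = \left(\left(49 + 3 i\right) + 19\right) 14 - 5 = \left(68 + 3 i\right) 14 - 5 = \left(952 + 42 i\right) - 5 = 947 + 42 i$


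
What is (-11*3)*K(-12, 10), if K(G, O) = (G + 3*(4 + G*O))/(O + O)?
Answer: 594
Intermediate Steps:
K(G, O) = (12 + G + 3*G*O)/(2*O) (K(G, O) = (G + (12 + 3*G*O))/((2*O)) = (12 + G + 3*G*O)*(1/(2*O)) = (12 + G + 3*G*O)/(2*O))
(-11*3)*K(-12, 10) = (-11*3)*((½)*(12 - 12 + 3*(-12)*10)/10) = -33*(12 - 12 - 360)/(2*10) = -33*(-360)/(2*10) = -33*(-18) = 594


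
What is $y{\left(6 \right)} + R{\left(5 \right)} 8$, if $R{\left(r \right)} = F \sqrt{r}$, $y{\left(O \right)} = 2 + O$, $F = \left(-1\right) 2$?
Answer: $8 - 16 \sqrt{5} \approx -27.777$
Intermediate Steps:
$F = -2$
$R{\left(r \right)} = - 2 \sqrt{r}$
$y{\left(6 \right)} + R{\left(5 \right)} 8 = \left(2 + 6\right) + - 2 \sqrt{5} \cdot 8 = 8 - 16 \sqrt{5}$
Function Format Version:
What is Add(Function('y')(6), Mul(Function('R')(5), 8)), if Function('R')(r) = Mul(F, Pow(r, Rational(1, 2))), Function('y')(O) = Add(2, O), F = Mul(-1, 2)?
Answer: Add(8, Mul(-16, Pow(5, Rational(1, 2)))) ≈ -27.777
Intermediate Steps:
F = -2
Function('R')(r) = Mul(-2, Pow(r, Rational(1, 2)))
Add(Function('y')(6), Mul(Function('R')(5), 8)) = Add(Add(2, 6), Mul(Mul(-2, Pow(5, Rational(1, 2))), 8)) = Add(8, Mul(-16, Pow(5, Rational(1, 2))))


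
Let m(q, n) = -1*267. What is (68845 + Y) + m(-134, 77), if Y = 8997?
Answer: 77575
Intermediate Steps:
m(q, n) = -267
(68845 + Y) + m(-134, 77) = (68845 + 8997) - 267 = 77842 - 267 = 77575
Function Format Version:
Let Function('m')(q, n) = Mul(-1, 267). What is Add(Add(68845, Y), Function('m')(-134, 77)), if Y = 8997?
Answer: 77575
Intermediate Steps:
Function('m')(q, n) = -267
Add(Add(68845, Y), Function('m')(-134, 77)) = Add(Add(68845, 8997), -267) = Add(77842, -267) = 77575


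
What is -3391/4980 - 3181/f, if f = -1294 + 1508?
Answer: -8283527/532860 ≈ -15.545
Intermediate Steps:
f = 214
-3391/4980 - 3181/f = -3391/4980 - 3181/214 = -8283527/532860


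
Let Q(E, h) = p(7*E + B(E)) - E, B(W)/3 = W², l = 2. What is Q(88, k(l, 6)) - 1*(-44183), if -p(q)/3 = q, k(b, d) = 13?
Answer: -27449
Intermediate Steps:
B(W) = 3*W²
p(q) = -3*q
Q(E, h) = -22*E - 9*E² (Q(E, h) = -3*(7*E + 3*E²) - E = -3*(3*E² + 7*E) - E = (-21*E - 9*E²) - E = -22*E - 9*E²)
Q(88, k(l, 6)) - 1*(-44183) = 88*(-22 - 9*88) - 1*(-44183) = 88*(-22 - 792) + 44183 = 88*(-814) + 44183 = -71632 + 44183 = -27449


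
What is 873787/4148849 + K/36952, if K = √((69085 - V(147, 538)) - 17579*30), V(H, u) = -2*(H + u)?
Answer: 873787/4148849 + I*√456915/36952 ≈ 0.21061 + 0.018293*I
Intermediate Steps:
V(H, u) = -2*H - 2*u
K = I*√456915 (K = √((69085 - (-2*147 - 2*538)) - 17579*30) = √((69085 - (-294 - 1076)) - 527370) = √((69085 - 1*(-1370)) - 527370) = √((69085 + 1370) - 527370) = √(70455 - 527370) = √(-456915) = I*√456915 ≈ 675.96*I)
873787/4148849 + K/36952 = 873787/4148849 + (I*√456915)/36952 = 873787*(1/4148849) + (I*√456915)*(1/36952) = 873787/4148849 + I*√456915/36952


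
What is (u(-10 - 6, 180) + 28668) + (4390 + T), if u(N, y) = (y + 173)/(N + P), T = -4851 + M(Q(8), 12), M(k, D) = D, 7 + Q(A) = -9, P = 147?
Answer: 3697042/131 ≈ 28222.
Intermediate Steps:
Q(A) = -16 (Q(A) = -7 - 9 = -16)
T = -4839 (T = -4851 + 12 = -4839)
u(N, y) = (173 + y)/(147 + N) (u(N, y) = (y + 173)/(N + 147) = (173 + y)/(147 + N))
(u(-10 - 6, 180) + 28668) + (4390 + T) = ((173 + 180)/(147 + (-10 - 6)) + 28668) + (4390 - 4839) = (353/(147 - 16) + 28668) - 449 = (353/131 + 28668) - 449 = 3755861/131 - 449 = 3697042/131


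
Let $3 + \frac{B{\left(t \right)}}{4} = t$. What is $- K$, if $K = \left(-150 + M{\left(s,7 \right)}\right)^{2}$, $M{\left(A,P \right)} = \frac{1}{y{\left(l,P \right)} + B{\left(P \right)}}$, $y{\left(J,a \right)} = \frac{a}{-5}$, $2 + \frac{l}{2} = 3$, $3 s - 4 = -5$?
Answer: $- \frac{119793025}{5329} \approx -22479.0$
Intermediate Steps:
$s = - \frac{1}{3}$ ($s = \frac{4}{3} + \frac{1}{3} \left(-5\right) = \frac{4}{3} - \frac{5}{3} = - \frac{1}{3} \approx -0.33333$)
$B{\left(t \right)} = -12 + 4 t$
$l = 2$ ($l = -4 + 2 \cdot 3 = -4 + 6 = 2$)
$y{\left(J,a \right)} = - \frac{a}{5}$ ($y{\left(J,a \right)} = a \left(- \frac{1}{5}\right) = - \frac{a}{5}$)
$M{\left(A,P \right)} = \frac{1}{-12 + \frac{19 P}{5}}$ ($M{\left(A,P \right)} = \frac{1}{- \frac{P}{5} + \left(-12 + 4 P\right)} = \frac{1}{-12 + \frac{19 P}{5}}$)
$K = \frac{119793025}{5329}$ ($K = \left(-150 + \frac{5}{-60 + 19 \cdot 7}\right)^{2} = \left(-150 + \frac{5}{-60 + 133}\right)^{2} = \left(-150 + \frac{5}{73}\right)^{2} = \left(- \frac{10945}{73}\right)^{2} = \frac{119793025}{5329} \approx 22479.0$)
$- K = \left(-1\right) \frac{119793025}{5329} = - \frac{119793025}{5329}$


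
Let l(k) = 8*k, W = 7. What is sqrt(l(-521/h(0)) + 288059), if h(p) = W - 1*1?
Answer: sqrt(2586279)/3 ≈ 536.06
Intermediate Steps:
h(p) = 6 (h(p) = 7 - 1*1 = 7 - 1 = 6)
sqrt(l(-521/h(0)) + 288059) = sqrt(8*(-521/6) + 288059) = sqrt(-2084/3 + 288059) = sqrt(862093/3) = sqrt(2586279)/3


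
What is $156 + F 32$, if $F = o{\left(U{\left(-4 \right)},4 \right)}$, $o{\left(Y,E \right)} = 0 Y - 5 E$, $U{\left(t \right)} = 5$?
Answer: $-484$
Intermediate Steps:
$o{\left(Y,E \right)} = - 5 E$ ($o{\left(Y,E \right)} = 0 - 5 E = - 5 E$)
$F = -20$ ($F = \left(-5\right) 4 = -20$)
$156 + F 32 = 156 - 640 = -484$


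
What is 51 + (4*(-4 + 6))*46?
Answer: 419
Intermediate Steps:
51 + (4*(-4 + 6))*46 = 51 + (4*2)*46 = 51 + 8*46 = 51 + 368 = 419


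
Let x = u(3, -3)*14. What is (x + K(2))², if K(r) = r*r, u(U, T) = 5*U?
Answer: 45796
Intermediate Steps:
x = 210 (x = (5*3)*14 = 15*14 = 210)
K(r) = r²
(x + K(2))² = (210 + 2²)² = (210 + 4)² = 214² = 45796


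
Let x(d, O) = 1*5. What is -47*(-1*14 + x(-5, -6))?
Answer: 423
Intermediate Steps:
x(d, O) = 5
-47*(-1*14 + x(-5, -6)) = -47*(-1*14 + 5) = -47*(-14 + 5) = -47*(-9) = 423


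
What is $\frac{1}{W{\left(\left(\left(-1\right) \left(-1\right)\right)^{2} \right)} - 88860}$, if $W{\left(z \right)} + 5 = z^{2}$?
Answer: $- \frac{1}{88864} \approx -1.1253 \cdot 10^{-5}$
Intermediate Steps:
$W{\left(z \right)} = -5 + z^{2}$
$\frac{1}{W{\left(\left(\left(-1\right) \left(-1\right)\right)^{2} \right)} - 88860} = \frac{1}{\left(-5 + \left(\left(\left(-1\right) \left(-1\right)\right)^{2}\right)^{2}\right) - 88860} = \frac{1}{\left(-5 + \left(1^{2}\right)^{2}\right) - 88860} = \frac{1}{\left(-5 + 1^{2}\right) - 88860} = \frac{1}{\left(-5 + 1\right) - 88860} = \frac{1}{-4 - 88860} = \frac{1}{-88864} = - \frac{1}{88864}$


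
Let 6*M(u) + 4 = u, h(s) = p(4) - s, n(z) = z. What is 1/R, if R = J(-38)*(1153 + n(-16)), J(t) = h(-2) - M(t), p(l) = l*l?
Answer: 1/28425 ≈ 3.5180e-5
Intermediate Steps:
p(l) = l²
h(s) = 16 - s (h(s) = 4² - s = 16 - s)
M(u) = -⅔ + u/6
J(t) = 56/3 - t/6 (J(t) = (16 - 1*(-2)) - (-⅔ + t/6) = (16 + 2) + (⅔ - t/6) = 18 + (⅔ - t/6) = 56/3 - t/6)
R = 28425 (R = (56/3 - ⅙*(-38))*(1153 - 16) = (56/3 + 19/3)*1137 = 25*1137 = 28425)
1/R = 1/28425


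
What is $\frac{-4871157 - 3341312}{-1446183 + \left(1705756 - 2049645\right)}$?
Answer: $\frac{8212469}{1790072} \approx 4.5878$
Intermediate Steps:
$\frac{-4871157 - 3341312}{-1446183 + \left(1705756 - 2049645\right)} = - \frac{8212469}{-1446183 + \left(1705756 - 2049645\right)} = - \frac{8212469}{-1446183 - 343889} = - \frac{8212469}{-1790072} = \left(-8212469\right) \left(- \frac{1}{1790072}\right) = \frac{8212469}{1790072}$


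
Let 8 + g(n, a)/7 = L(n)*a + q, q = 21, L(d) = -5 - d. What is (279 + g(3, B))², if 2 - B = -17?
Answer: 481636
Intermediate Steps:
B = 19 (B = 2 - 1*(-17) = 2 + 17 = 19)
g(n, a) = 91 + 7*a*(-5 - n) (g(n, a) = -56 + 7*((-5 - n)*a + 21) = -56 + 7*(a*(-5 - n) + 21) = -56 + 7*(21 + a*(-5 - n)) = -56 + (147 + 7*a*(-5 - n)) = 91 + 7*a*(-5 - n))
(279 + g(3, B))² = (279 + (91 - 7*19*(5 + 3)))² = (279 + (91 - 7*19*8))² = (279 + (91 - 1064))² = (279 - 973)² = (-694)² = 481636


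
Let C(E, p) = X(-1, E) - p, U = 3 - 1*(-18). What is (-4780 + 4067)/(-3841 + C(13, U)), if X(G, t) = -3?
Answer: 713/3865 ≈ 0.18448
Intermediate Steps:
U = 21 (U = 3 + 18 = 21)
C(E, p) = -3 - p
(-4780 + 4067)/(-3841 + C(13, U)) = (-4780 + 4067)/(-3841 + (-3 - 1*21)) = -713/(-3841 + (-3 - 21)) = -713/(-3841 - 24) = -713/(-3865) = -713*(-1/3865) = 713/3865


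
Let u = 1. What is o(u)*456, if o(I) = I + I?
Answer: 912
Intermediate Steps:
o(I) = 2*I
o(u)*456 = (2*1)*456 = 2*456 = 912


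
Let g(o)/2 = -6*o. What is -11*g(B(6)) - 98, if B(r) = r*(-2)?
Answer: -1682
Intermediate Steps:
B(r) = -2*r
g(o) = -12*o (g(o) = 2*(-6*o) = -12*o)
-11*g(B(6)) - 98 = -(-132)*(-2*6) - 98 = -(-132)*(-12) - 98 = -11*144 - 98 = -1584 - 98 = -1682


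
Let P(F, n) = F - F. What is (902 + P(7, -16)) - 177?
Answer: 725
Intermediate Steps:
P(F, n) = 0
(902 + P(7, -16)) - 177 = (902 + 0) - 177 = 902 - 177 = 725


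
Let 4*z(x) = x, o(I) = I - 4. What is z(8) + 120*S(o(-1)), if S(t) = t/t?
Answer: 122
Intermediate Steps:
o(I) = -4 + I
z(x) = x/4
S(t) = 1
z(8) + 120*S(o(-1)) = (1/4)*8 + 120*1 = 2 + 120 = 122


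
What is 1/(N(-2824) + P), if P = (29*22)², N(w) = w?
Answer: 1/404220 ≈ 2.4739e-6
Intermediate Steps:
P = 407044 (P = 638² = 407044)
1/(N(-2824) + P) = 1/(-2824 + 407044) = 1/404220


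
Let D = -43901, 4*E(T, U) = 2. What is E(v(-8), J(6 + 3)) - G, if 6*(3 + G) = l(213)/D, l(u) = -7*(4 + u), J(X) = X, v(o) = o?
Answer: 460201/131703 ≈ 3.4942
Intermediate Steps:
l(u) = -28 - 7*u
E(T, U) = ½ (E(T, U) = (¼)*2 = ½)
G = -788699/263406 (G = -3 + ((-28 - 7*213)/(-43901))/6 = -3 + ((-28 - 1491)*(-1/43901))/6 = -3 + (-1519*(-1/43901))/6 = -3 + (⅙)*(1519/43901) = -3 + 1519/263406 = -788699/263406 ≈ -2.9942)
E(v(-8), J(6 + 3)) - G = ½ - 1*(-788699/263406) = ½ + 788699/263406 = 460201/131703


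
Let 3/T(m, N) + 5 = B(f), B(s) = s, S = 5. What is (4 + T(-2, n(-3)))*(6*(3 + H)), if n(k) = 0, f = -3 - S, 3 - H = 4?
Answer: 588/13 ≈ 45.231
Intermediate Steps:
H = -1 (H = 3 - 1*4 = 3 - 4 = -1)
f = -8 (f = -3 - 1*5 = -3 - 5 = -8)
T(m, N) = -3/13 (T(m, N) = 3/(-5 - 8) = 3/(-13) = 3*(-1/13) = -3/13)
(4 + T(-2, n(-3)))*(6*(3 + H)) = (4 - 3/13)*(6*(3 - 1)) = 49*(6*2)/13 = (49/13)*12 = 588/13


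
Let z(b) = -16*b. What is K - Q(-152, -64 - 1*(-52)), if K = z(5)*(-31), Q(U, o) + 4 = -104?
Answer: 2588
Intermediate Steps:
Q(U, o) = -108 (Q(U, o) = -4 - 104 = -108)
K = 2480 (K = -16*5*(-31) = -80*(-31) = 2480)
K - Q(-152, -64 - 1*(-52)) = 2480 - 1*(-108) = 2480 + 108 = 2588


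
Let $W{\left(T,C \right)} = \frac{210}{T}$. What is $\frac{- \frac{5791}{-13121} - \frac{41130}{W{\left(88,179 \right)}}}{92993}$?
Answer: $- \frac{1582981871}{8541128071} \approx -0.18534$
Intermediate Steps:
$\frac{- \frac{5791}{-13121} - \frac{41130}{W{\left(88,179 \right)}}}{92993} = \frac{- \frac{5791}{-13121} - \frac{41130}{210 \cdot \frac{1}{88}}}{92993} = \left(\left(-5791\right) \left(- \frac{1}{13121}\right) - \frac{41130}{210 \cdot \frac{1}{88}}\right) \frac{1}{92993} = \left(\frac{5791}{13121} - \frac{41130}{\frac{105}{44}}\right) \frac{1}{92993} = \left(\frac{5791}{13121} - \frac{120648}{7}\right) \frac{1}{92993} = \left(- \frac{1582981871}{91847}\right) \frac{1}{92993} = - \frac{1582981871}{8541128071}$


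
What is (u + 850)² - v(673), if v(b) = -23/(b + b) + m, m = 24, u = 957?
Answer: 4394992873/1346 ≈ 3.2652e+6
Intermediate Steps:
v(b) = 24 - 23/(2*b) (v(b) = -23/(b + b) + 24 = -23*1/(2*b) + 24 = -23/(2*b) + 24 = 24 - 23/(2*b))
(u + 850)² - v(673) = (957 + 850)² - (24 - 23/2/673) = 1807² - (24 - 23/2*1/673) = 3265249 - (24 - 23/1346) = 3265249 - 1*32281/1346 = 3265249 - 32281/1346 = 4394992873/1346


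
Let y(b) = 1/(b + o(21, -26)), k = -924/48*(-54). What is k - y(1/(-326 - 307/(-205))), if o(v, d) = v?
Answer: 725942104/698389 ≈ 1039.5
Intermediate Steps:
k = 2079/2 (k = -924/48*(-54) = -77*1/4*(-54) = -77/4*(-54) = 2079/2 ≈ 1039.5)
y(b) = 1/(21 + b) (y(b) = 1/(b + 21) = 1/(21 + b))
k - y(1/(-326 - 307/(-205))) = 2079/2 - 1/(21 + 1/(-326 - 307/(-205))) = 2079/2 - 1/(21 + 1/(-326 - 307*(-1/205))) = 2079/2 - 1/(21 + 1/(-326 + 307/205)) = 2079/2 - 1/(21 + 1/(-66523/205)) = 2079/2 - 1/(21 - 205/66523) = 2079/2 - 1/1396778/66523 = 2079/2 - 1*66523/1396778 = 2079/2 - 66523/1396778 = 725942104/698389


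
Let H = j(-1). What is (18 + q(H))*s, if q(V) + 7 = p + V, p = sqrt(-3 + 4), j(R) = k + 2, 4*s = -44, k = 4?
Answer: -198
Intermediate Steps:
s = -11 (s = (1/4)*(-44) = -11)
j(R) = 6 (j(R) = 4 + 2 = 6)
H = 6
p = 1 (p = sqrt(1) = 1)
q(V) = -6 + V (q(V) = -7 + (1 + V) = -6 + V)
(18 + q(H))*s = (18 + (-6 + 6))*(-11) = (18 + 0)*(-11) = 18*(-11) = -198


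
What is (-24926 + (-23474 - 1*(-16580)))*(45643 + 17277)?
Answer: -2002114400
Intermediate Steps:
(-24926 + (-23474 - 1*(-16580)))*(45643 + 17277) = (-24926 + (-23474 + 16580))*62920 = (-24926 - 6894)*62920 = -31820*62920 = -2002114400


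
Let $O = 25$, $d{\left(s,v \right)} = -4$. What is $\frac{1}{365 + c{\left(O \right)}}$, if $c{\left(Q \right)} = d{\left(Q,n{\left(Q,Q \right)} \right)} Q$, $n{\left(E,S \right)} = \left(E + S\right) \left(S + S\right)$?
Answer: $\frac{1}{265} \approx 0.0037736$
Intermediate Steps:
$n{\left(E,S \right)} = 2 S \left(E + S\right)$ ($n{\left(E,S \right)} = \left(E + S\right) 2 S = 2 S \left(E + S\right)$)
$c{\left(Q \right)} = - 4 Q$
$\frac{1}{365 + c{\left(O \right)}} = \frac{1}{365 - 100} = \frac{1}{265}$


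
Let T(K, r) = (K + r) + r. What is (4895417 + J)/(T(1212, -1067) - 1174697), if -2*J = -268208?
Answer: -1676507/391873 ≈ -4.2782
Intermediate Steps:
T(K, r) = K + 2*r
J = 134104 (J = -1/2*(-268208) = 134104)
(4895417 + J)/(T(1212, -1067) - 1174697) = (4895417 + 134104)/((1212 + 2*(-1067)) - 1174697) = 5029521/((1212 - 2134) - 1174697) = 5029521/(-922 - 1174697) = 5029521/(-1175619) = 5029521*(-1/1175619) = -1676507/391873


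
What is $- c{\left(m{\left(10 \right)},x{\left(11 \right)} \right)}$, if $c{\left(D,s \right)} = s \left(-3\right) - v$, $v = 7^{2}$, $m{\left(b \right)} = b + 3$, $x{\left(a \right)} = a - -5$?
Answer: $97$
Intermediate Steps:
$x{\left(a \right)} = 5 + a$ ($x{\left(a \right)} = a + 5 = 5 + a$)
$m{\left(b \right)} = 3 + b$
$v = 49$
$c{\left(D,s \right)} = -49 - 3 s$ ($c{\left(D,s \right)} = s \left(-3\right) - 49 = - 3 s - 49 = -49 - 3 s$)
$- c{\left(m{\left(10 \right)},x{\left(11 \right)} \right)} = - (-49 - 3 \left(5 + 11\right)) = - (-49 - 48) = \left(-1\right) \left(-97\right) = 97$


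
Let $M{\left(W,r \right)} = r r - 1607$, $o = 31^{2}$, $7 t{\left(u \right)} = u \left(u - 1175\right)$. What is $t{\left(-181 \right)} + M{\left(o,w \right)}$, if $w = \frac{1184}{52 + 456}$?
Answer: $\frac{3777815435}{112903} \approx 33461.0$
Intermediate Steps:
$t{\left(u \right)} = \frac{u \left(-1175 + u\right)}{7}$ ($t{\left(u \right)} = \frac{u \left(u - 1175\right)}{7} = \frac{u \left(-1175 + u\right)}{7}$)
$o = 961$
$w = \frac{296}{127}$ ($w = \frac{1184}{508} = 1184 \cdot \frac{1}{508} = \frac{296}{127} \approx 2.3307$)
$M{\left(W,r \right)} = -1607 + r^{2}$ ($M{\left(W,r \right)} = r^{2} - 1607 = -1607 + r^{2}$)
$t{\left(-181 \right)} + M{\left(o,w \right)} = \frac{1}{7} \left(-181\right) \left(-1175 - 181\right) - \left(1607 - \left(\frac{296}{127}\right)^{2}\right) = \frac{1}{7} \left(-181\right) \left(-1356\right) + \left(-1607 + \frac{87616}{16129}\right) = \frac{245436}{7} - \frac{25831687}{16129} = \frac{3777815435}{112903}$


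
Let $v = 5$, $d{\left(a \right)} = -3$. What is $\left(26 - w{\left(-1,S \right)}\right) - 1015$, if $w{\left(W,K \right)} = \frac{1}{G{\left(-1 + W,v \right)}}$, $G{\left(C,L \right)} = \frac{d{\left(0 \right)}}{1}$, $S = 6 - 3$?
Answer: $- \frac{2966}{3} \approx -988.67$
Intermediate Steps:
$S = 3$ ($S = 6 - 3 = 3$)
$G{\left(C,L \right)} = -3$ ($G{\left(C,L \right)} = - \frac{3}{1} = \left(-3\right) 1 = -3$)
$w{\left(W,K \right)} = - \frac{1}{3}$ ($w{\left(W,K \right)} = \frac{1}{-3} = - \frac{1}{3}$)
$\left(26 - w{\left(-1,S \right)}\right) - 1015 = \left(26 - - \frac{1}{3}\right) - 1015 = \left(26 + \frac{1}{3}\right) - 1015 = \frac{79}{3} - 1015 = - \frac{2966}{3}$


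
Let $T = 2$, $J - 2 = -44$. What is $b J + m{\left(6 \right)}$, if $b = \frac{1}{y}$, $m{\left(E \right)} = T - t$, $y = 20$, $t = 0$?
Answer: $- \frac{1}{10} \approx -0.1$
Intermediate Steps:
$J = -42$ ($J = 2 - 44 = -42$)
$m{\left(E \right)} = 2$ ($m{\left(E \right)} = 2 - 0 = 2 + 0 = 2$)
$b = \frac{1}{20} \approx 0.05$
$b J + m{\left(6 \right)} = \frac{1}{20} \left(-42\right) + 2 = - \frac{21}{10} + 2 = - \frac{1}{10}$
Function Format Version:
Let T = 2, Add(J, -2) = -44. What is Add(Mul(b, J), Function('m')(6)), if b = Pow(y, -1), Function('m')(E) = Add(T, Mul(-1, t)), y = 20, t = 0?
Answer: Rational(-1, 10) ≈ -0.10000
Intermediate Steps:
J = -42 (J = Add(2, -44) = -42)
Function('m')(E) = 2 (Function('m')(E) = Add(2, Mul(-1, 0)) = Add(2, 0) = 2)
b = Rational(1, 20) (b = Pow(20, -1) = Rational(1, 20) ≈ 0.050000)
Add(Mul(b, J), Function('m')(6)) = Add(Mul(Rational(1, 20), -42), 2) = Add(Rational(-21, 10), 2) = Rational(-1, 10)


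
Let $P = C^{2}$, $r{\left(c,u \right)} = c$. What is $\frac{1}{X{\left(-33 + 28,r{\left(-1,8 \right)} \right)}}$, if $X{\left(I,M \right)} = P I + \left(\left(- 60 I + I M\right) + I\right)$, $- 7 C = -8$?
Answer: $\frac{49}{14380} \approx 0.0034075$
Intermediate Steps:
$C = \frac{8}{7}$ ($C = \left(- \frac{1}{7}\right) \left(-8\right) = \frac{8}{7} \approx 1.1429$)
$P = \frac{64}{49}$ ($P = \left(\frac{8}{7}\right)^{2} = \frac{64}{49} \approx 1.3061$)
$X{\left(I,M \right)} = - \frac{2827 I}{49} + I M$ ($X{\left(I,M \right)} = \frac{64 I}{49} + \left(\left(- 60 I + I M\right) + I\right) = \frac{64 I}{49} + \left(- 59 I + I M\right) = - \frac{2827 I}{49} + I M$)
$\frac{1}{X{\left(-33 + 28,r{\left(-1,8 \right)} \right)}} = \frac{1}{\frac{1}{49} \left(-33 + 28\right) \left(-2827 + 49 \left(-1\right)\right)} = \frac{1}{\frac{1}{49} \left(-5\right) \left(-2827 - 49\right)} = \frac{1}{\frac{1}{49} \left(-5\right) \left(-2876\right)} = \frac{1}{\frac{14380}{49}} = \frac{49}{14380}$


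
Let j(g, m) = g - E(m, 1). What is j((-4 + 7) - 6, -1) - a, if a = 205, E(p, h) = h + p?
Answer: -208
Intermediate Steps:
j(g, m) = -1 + g - m (j(g, m) = g - (1 + m) = g + (-1 - m) = -1 + g - m)
j((-4 + 7) - 6, -1) - a = (-1 + ((-4 + 7) - 6) - 1*(-1)) - 1*205 = (-1 + (3 - 6) + 1) - 205 = (-1 - 3 + 1) - 205 = -3 - 205 = -208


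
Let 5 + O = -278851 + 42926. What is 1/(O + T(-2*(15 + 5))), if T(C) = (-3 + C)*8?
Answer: -1/236274 ≈ -4.2324e-6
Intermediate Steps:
T(C) = -24 + 8*C
O = -235930 (O = -5 + (-278851 + 42926) = -5 - 235925 = -235930)
1/(O + T(-2*(15 + 5))) = 1/(-235930 + (-24 + 8*(-2*(15 + 5)))) = 1/(-235930 + (-24 + 8*(-2*20))) = 1/(-235930 + (-24 + 8*(-40))) = 1/(-235930 + (-24 - 320)) = 1/(-235930 - 344) = 1/(-236274) = -1/236274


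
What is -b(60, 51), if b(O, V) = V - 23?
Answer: -28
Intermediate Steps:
b(O, V) = -23 + V
-b(60, 51) = -(-23 + 51) = -1*28 = -28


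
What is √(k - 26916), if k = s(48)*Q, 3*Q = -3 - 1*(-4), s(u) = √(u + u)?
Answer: 2*√(-60561 + 3*√6)/3 ≈ 164.05*I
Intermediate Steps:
s(u) = √2*√u (s(u) = √(2*u) = √2*√u)
Q = ⅓ (Q = (-3 - 1*(-4))/3 = (-3 + 4)/3 = (⅓)*1 = ⅓ ≈ 0.33333)
k = 4*√6/3 (k = (√2*√48)*(⅓) = (√2*(4*√3))*(⅓) = (4*√6)*(⅓) = 4*√6/3 ≈ 3.2660)
√(k - 26916) = √(4*√6/3 - 26916) = √(-26916 + 4*√6/3)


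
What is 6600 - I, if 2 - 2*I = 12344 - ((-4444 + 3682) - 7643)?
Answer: 33947/2 ≈ 16974.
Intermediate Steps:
I = -20747/2 (I = 1 - (12344 - ((-4444 + 3682) - 7643))/2 = 1 - (12344 - (-762 - 7643))/2 = 1 - (12344 - 1*(-8405))/2 = 1 - (12344 + 8405)/2 = 1 - 1/2*20749 = 1 - 20749/2 = -20747/2 ≈ -10374.)
6600 - I = 6600 - 1*(-20747/2) = 6600 + 20747/2 = 33947/2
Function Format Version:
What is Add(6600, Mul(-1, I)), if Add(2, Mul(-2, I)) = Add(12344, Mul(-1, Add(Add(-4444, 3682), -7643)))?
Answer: Rational(33947, 2) ≈ 16974.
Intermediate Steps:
I = Rational(-20747, 2) (I = Add(1, Mul(Rational(-1, 2), Add(12344, Mul(-1, Add(Add(-4444, 3682), -7643))))) = Add(1, Mul(Rational(-1, 2), Add(12344, Mul(-1, Add(-762, -7643))))) = Add(1, Mul(Rational(-1, 2), Add(12344, Mul(-1, -8405)))) = Add(1, Mul(Rational(-1, 2), Add(12344, 8405))) = Add(1, Mul(Rational(-1, 2), 20749)) = Add(1, Rational(-20749, 2)) = Rational(-20747, 2) ≈ -10374.)
Add(6600, Mul(-1, I)) = Add(6600, Mul(-1, Rational(-20747, 2))) = Add(6600, Rational(20747, 2)) = Rational(33947, 2)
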